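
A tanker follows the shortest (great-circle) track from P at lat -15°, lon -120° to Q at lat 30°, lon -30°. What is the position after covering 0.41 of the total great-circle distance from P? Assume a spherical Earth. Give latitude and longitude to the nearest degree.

≈ lat 6°, lon -86°

Write both endpoints as unit vectors p₁, p₂ with components (cos φ cos λ, cos φ sin λ, sin φ).
The central angle between the endpoints is δ = arccos(p₁·p₂) ≈ 1.701 rad (97.4°).
Interpolate at f = 0.41 with slerp weights a = sin((1−f)δ)/sin δ ≈ 0.850, b = sin(fδ)/sin δ ≈ 0.648.
p = a·p₁ + b·p₂ ≈ (0.075, -0.992, 0.104); φ = arcsin(p_z) ≈ 5.95°, λ = atan2(p_y, p_x) ≈ -85.68°.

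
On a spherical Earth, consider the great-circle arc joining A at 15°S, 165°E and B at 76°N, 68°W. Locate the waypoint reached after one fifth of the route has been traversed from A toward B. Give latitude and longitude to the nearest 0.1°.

≈ 7.1°N, 169.7°E

Convert each endpoint to a unit vector on the sphere (x = cos φ cos λ, y = cos φ sin λ, z = sin φ).
The central angle between the endpoints is δ = arccos(p₁·p₂) ≈ 1.973 rad (113.1°).
Interpolate at f = 1/5 with slerp weights a = sin((1−f)δ)/sin δ ≈ 1.087, b = sin(fδ)/sin δ ≈ 0.418.
p = a·p₁ + b·p₂ ≈ (-0.976, 0.178, 0.124); φ = arcsin(p_z) ≈ 7.13°, λ = atan2(p_y, p_x) ≈ 169.67°.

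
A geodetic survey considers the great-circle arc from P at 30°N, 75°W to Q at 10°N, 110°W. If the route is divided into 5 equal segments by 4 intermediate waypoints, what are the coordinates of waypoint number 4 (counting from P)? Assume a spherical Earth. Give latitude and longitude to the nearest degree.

From cos δ = sin φ₁ sin φ₂ + cos φ₁ cos φ₂ cos Δλ, the central angle is δ ≈ 0.667 rad (38.2°).
Interpolate at f = 4/5 with slerp weights a = sin((1−f)δ)/sin δ ≈ 0.215, b = sin(fδ)/sin δ ≈ 0.822.
p = a·p₁ + b·p₂ ≈ (-0.229, -0.941, 0.250); φ = arcsin(p_z) ≈ 14.49°, λ = atan2(p_y, p_x) ≈ -103.67°.

≈ 14°N, 104°W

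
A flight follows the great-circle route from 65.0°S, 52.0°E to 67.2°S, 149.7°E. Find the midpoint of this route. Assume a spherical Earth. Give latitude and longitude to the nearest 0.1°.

The haversine formula gives a central angle δ ≈ 0.621 rad (35.6°) between the endpoints.
Interpolate at f = 1/2 with slerp weights a = sin((1−f)δ)/sin δ ≈ 0.525, b = sin(fδ)/sin δ ≈ 0.525.
p = a·p₁ + b·p₂ ≈ (-0.039, 0.278, -0.960); φ = arcsin(p_z) ≈ -73.72°, λ = atan2(p_y, p_x) ≈ 98.01°.

≈ 73.7°S, 98.0°E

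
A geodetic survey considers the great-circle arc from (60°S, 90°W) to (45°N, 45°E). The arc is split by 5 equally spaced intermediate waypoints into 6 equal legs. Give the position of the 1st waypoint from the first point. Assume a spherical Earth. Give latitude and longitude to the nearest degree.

The haversine formula gives a central angle δ ≈ 2.611 rad (149.6°) between the endpoints.
Interpolate at f = 1/6 with slerp weights a = sin((1−f)δ)/sin δ ≈ 1.625, b = sin(fδ)/sin δ ≈ 0.833.
p = a·p₁ + b·p₂ ≈ (0.416, -0.396, -0.818); φ = arcsin(p_z) ≈ -54.93°, λ = atan2(p_y, p_x) ≈ -43.58°.

≈ (55°S, 44°W)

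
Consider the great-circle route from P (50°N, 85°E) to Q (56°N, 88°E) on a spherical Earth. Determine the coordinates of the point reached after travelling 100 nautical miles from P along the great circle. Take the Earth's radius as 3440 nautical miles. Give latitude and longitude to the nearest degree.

From cos δ = sin φ₁ sin φ₂ + cos φ₁ cos φ₂ cos Δλ, the central angle is δ ≈ 0.109 rad (6.3°). The total great-circle distance is δ·R ≈ 0.109 × 3440 ≈ 376 nmi, so the target fraction is f = 100/376 ≈ 0.266.
Interpolate at f ≈ 0.266 with slerp weights a = sin((1−f)δ)/sin δ ≈ 0.735, b = sin(fδ)/sin δ ≈ 0.266.
p = a·p₁ + b·p₂ ≈ (0.046, 0.619, 0.784); φ = arcsin(p_z) ≈ 51.60°, λ = atan2(p_y, p_x) ≈ 85.72°.

≈ (52°N, 86°E)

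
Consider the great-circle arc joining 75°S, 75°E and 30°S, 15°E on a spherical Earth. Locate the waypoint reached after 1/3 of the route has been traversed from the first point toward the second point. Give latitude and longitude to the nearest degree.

Write both endpoints as unit vectors p₁, p₂ with components (cos φ cos λ, cos φ sin λ, sin φ).
The central angle between the endpoints is δ = arccos(p₁·p₂) ≈ 0.933 rad (53.5°).
Interpolate at f = 1/3 with slerp weights a = sin((1−f)δ)/sin δ ≈ 0.725, b = sin(fδ)/sin δ ≈ 0.381.
p = a·p₁ + b·p₂ ≈ (0.367, 0.267, -0.891); φ = arcsin(p_z) ≈ -63.01°, λ = atan2(p_y, p_x) ≈ 35.99°.

≈ 63°S, 36°E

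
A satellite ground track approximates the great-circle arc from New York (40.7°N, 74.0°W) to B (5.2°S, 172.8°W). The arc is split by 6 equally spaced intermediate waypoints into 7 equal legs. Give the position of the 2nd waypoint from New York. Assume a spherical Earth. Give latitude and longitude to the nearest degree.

Write both endpoints as unit vectors p₁, p₂ with components (cos φ cos λ, cos φ sin λ, sin φ).
The central angle between the endpoints is δ = arccos(p₁·p₂) ≈ 1.746 rad (100.1°).
Interpolate at f = 2/7 with slerp weights a = sin((1−f)δ)/sin δ ≈ 0.963, b = sin(fδ)/sin δ ≈ 0.486.
p = a·p₁ + b·p₂ ≈ (-0.279, -0.762, 0.584); φ = arcsin(p_z) ≈ 35.72°, λ = atan2(p_y, p_x) ≈ -110.09°.

≈ (36°N, 110°W)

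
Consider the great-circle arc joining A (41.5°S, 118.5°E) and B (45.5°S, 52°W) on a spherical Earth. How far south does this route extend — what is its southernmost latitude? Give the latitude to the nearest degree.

≈ 85°S

The great circle lies in the plane with unit normal n̂ = (p₁ × p₂)/|p₁ × p₂|.
Here n̂_z ≈ -0.087; the vertex latitude is φ_max = arccos|n̂_z| ≈ 85.0°.
Check via Clairaut: cos φ_max = |cos φ₁| · sin C = cos(41.5°)·sin(173.4°) ≈ 0.087, again giving ≈ 85.0°.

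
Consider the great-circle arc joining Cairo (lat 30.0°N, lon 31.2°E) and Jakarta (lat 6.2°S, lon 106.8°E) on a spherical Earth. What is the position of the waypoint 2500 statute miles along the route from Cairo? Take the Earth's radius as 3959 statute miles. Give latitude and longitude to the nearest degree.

The haversine formula gives a central angle δ ≈ 1.410 rad (80.8°) between the endpoints. The total great-circle distance is δ·R ≈ 1.410 × 3959 ≈ 5582 mi, so the target fraction is f = 2500/5582 ≈ 0.448.
Interpolate at f ≈ 0.448 with slerp weights a = sin((1−f)δ)/sin δ ≈ 0.711, b = sin(fδ)/sin δ ≈ 0.598.
p = a·p₁ + b·p₂ ≈ (0.355, 0.888, 0.291); φ = arcsin(p_z) ≈ 16.92°, λ = atan2(p_y, p_x) ≈ 68.21°.

≈ lat 17°N, lon 68°E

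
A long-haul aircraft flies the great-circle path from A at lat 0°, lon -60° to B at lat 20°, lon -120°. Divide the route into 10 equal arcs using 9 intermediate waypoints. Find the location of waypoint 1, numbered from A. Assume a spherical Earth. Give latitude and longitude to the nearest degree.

Write both endpoints as unit vectors p₁, p₂ with components (cos φ cos λ, cos φ sin λ, sin φ).
The central angle between the endpoints is δ = arccos(p₁·p₂) ≈ 1.082 rad (62.0°).
Interpolate at f = 1/10 with slerp weights a = sin((1−f)δ)/sin δ ≈ 0.937, b = sin(fδ)/sin δ ≈ 0.122.
p = a·p₁ + b·p₂ ≈ (0.411, -0.911, 0.042); φ = arcsin(p_z) ≈ 2.40°, λ = atan2(p_y, p_x) ≈ -65.72°.

≈ lat 2°, lon -66°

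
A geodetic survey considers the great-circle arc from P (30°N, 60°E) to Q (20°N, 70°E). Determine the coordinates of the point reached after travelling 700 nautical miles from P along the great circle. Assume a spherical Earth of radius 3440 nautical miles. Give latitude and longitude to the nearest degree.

≈ (21°N, 69°E)

Convert each endpoint to a unit vector on the sphere (x = cos φ cos λ, y = cos φ sin λ, z = sin φ).
The central angle between the endpoints is δ = arccos(p₁·p₂) ≈ 0.235 rad (13.5°). The total great-circle distance is δ·R ≈ 0.235 × 3440 ≈ 809 nmi, so the target fraction is f = 700/809 ≈ 0.865.
Interpolate at f ≈ 0.865 with slerp weights a = sin((1−f)δ)/sin δ ≈ 0.136, b = sin(fδ)/sin δ ≈ 0.867.
p = a·p₁ + b·p₂ ≈ (0.338, 0.868, 0.365); φ = arcsin(p_z) ≈ 21.39°, λ = atan2(p_y, p_x) ≈ 68.74°.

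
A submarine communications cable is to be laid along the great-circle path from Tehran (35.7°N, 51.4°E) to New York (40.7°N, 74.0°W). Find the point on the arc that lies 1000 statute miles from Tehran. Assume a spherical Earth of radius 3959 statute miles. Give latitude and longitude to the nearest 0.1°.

≈ (46.4°N, 38.4°E)

From cos δ = sin φ₁ sin φ₂ + cos φ₁ cos φ₂ cos Δλ, the central angle is δ ≈ 1.547 rad (88.6°). The total great-circle distance is δ·R ≈ 1.547 × 3959 ≈ 6124 mi, so the target fraction is f = 1000/6124 ≈ 0.163.
Interpolate at f ≈ 0.163 with slerp weights a = sin((1−f)δ)/sin δ ≈ 0.962, b = sin(fδ)/sin δ ≈ 0.250.
p = a·p₁ + b·p₂ ≈ (0.540, 0.429, 0.725); φ = arcsin(p_z) ≈ 46.43°, λ = atan2(p_y, p_x) ≈ 38.45°.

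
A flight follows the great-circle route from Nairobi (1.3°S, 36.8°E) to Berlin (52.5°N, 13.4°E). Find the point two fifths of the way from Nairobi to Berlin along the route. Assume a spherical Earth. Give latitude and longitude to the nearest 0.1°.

≈ 20.6°N, 29.9°E

Convert each endpoint to a unit vector on the sphere (x = cos φ cos λ, y = cos φ sin λ, z = sin φ).
The central angle between the endpoints is δ = arccos(p₁·p₂) ≈ 1.000 rad (57.3°).
Interpolate at f = 2/5 with slerp weights a = sin((1−f)δ)/sin δ ≈ 0.671, b = sin(fδ)/sin δ ≈ 0.463.
p = a·p₁ + b·p₂ ≈ (0.811, 0.467, 0.352); φ = arcsin(p_z) ≈ 20.60°, λ = atan2(p_y, p_x) ≈ 29.94°.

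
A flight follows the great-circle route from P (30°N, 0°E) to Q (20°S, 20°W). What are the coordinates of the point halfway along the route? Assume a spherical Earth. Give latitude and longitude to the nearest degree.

The haversine formula gives a central angle δ ≈ 0.935 rad (53.6°) between the endpoints.
Interpolate at f = 1/2 with slerp weights a = sin((1−f)δ)/sin δ ≈ 0.560, b = sin(fδ)/sin δ ≈ 0.560.
p = a·p₁ + b·p₂ ≈ (0.980, -0.180, 0.088); φ = arcsin(p_z) ≈ 5.08°, λ = atan2(p_y, p_x) ≈ -10.41°.

≈ (5°N, 10°W)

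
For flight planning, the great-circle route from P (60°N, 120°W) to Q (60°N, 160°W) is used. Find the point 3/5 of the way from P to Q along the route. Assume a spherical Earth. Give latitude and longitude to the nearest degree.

≈ (61°N, 144°W)

The haversine formula gives a central angle δ ≈ 0.344 rad (19.7°) between the endpoints.
Interpolate at f = 3/5 with slerp weights a = sin((1−f)δ)/sin δ ≈ 0.407, b = sin(fδ)/sin δ ≈ 0.608.
p = a·p₁ + b·p₂ ≈ (-0.387, -0.280, 0.878); φ = arcsin(p_z) ≈ 61.46°, λ = atan2(p_y, p_x) ≈ -144.12°.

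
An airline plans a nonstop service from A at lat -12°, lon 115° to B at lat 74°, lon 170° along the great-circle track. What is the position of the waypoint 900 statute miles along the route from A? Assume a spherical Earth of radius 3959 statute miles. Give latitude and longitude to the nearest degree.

Write both endpoints as unit vectors p₁, p₂ with components (cos φ cos λ, cos φ sin λ, sin φ).
The central angle between the endpoints is δ = arccos(p₁·p₂) ≈ 1.616 rad (92.6°). The total great-circle distance is δ·R ≈ 1.616 × 3959 ≈ 6398 mi, so the target fraction is f = 900/6398 ≈ 0.141.
Interpolate at f ≈ 0.141 with slerp weights a = sin((1−f)δ)/sin δ ≈ 0.984, b = sin(fδ)/sin δ ≈ 0.226.
p = a·p₁ + b·p₂ ≈ (-0.468, 0.884, 0.012); φ = arcsin(p_z) ≈ 0.70°, λ = atan2(p_y, p_x) ≈ 117.92°.

≈ lat 1°, lon 118°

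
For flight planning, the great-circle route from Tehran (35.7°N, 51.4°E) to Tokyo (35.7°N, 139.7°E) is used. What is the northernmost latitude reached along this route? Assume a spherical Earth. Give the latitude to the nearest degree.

The great circle lies in the plane with unit normal n̂ = (p₁ × p₂)/|p₁ × p₂|.
Here n̂_z ≈ +0.707; the vertex latitude is φ_max = arccos|n̂_z| ≈ 45.0°.
Check via Clairaut: cos φ_max = |cos φ₁| · sin C = cos(35.7°)·sin(60.5°) ≈ 0.707, again giving ≈ 45.0°.

≈ 45°N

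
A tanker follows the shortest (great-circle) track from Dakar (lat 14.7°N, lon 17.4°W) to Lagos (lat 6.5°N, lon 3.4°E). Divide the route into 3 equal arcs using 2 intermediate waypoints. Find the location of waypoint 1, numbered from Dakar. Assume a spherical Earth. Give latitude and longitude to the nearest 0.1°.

≈ lat 12.1°N, lon 10.3°W

From cos δ = sin φ₁ sin φ₂ + cos φ₁ cos φ₂ cos Δλ, the central angle is δ ≈ 0.384 rad (22.0°).
Interpolate at f = 1/3 with slerp weights a = sin((1−f)δ)/sin δ ≈ 0.676, b = sin(fδ)/sin δ ≈ 0.341.
p = a·p₁ + b·p₂ ≈ (0.962, -0.175, 0.210); φ = arcsin(p_z) ≈ 12.13°, λ = atan2(p_y, p_x) ≈ -10.34°.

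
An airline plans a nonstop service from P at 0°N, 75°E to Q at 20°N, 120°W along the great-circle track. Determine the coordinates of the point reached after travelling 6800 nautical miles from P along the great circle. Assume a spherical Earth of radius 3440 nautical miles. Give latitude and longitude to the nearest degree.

Write both endpoints as unit vectors p₁, p₂ with components (cos φ cos λ, cos φ sin λ, sin φ).
The central angle between the endpoints is δ = arccos(p₁·p₂) ≈ 2.709 rad (155.2°). The total great-circle distance is δ·R ≈ 2.709 × 3440 ≈ 9317 nmi, so the target fraction is f = 6800/9317 ≈ 0.730.
Interpolate at f ≈ 0.730 with slerp weights a = sin((1−f)δ)/sin δ ≈ 1.592, b = sin(fδ)/sin δ ≈ 2.189.
p = a·p₁ + b·p₂ ≈ (-0.616, -0.244, 0.749); φ = arcsin(p_z) ≈ 48.48°, λ = atan2(p_y, p_x) ≈ -158.44°.

≈ 48°N, 158°W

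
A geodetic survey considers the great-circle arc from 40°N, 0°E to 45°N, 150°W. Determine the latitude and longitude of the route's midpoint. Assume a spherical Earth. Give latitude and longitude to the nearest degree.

≈ 74°N, 67°W

Convert each endpoint to a unit vector on the sphere (x = cos φ cos λ, y = cos φ sin λ, z = sin φ).
The central angle between the endpoints is δ = arccos(p₁·p₂) ≈ 1.585 rad (90.8°).
Interpolate at f = 1/2 with slerp weights a = sin((1−f)δ)/sin δ ≈ 0.712, b = sin(fδ)/sin δ ≈ 0.712.
p = a·p₁ + b·p₂ ≈ (0.109, -0.252, 0.962); φ = arcsin(p_z) ≈ 74.06°, λ = atan2(p_y, p_x) ≈ -66.51°.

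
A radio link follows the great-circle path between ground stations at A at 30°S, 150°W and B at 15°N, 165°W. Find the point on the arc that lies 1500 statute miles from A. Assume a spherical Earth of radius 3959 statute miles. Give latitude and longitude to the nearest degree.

≈ 9°S, 157°W

Write both endpoints as unit vectors p₁, p₂ with components (cos φ cos λ, cos φ sin λ, sin φ).
The central angle between the endpoints is δ = arccos(p₁·p₂) ≈ 0.825 rad (47.3°). The total great-circle distance is δ·R ≈ 0.825 × 3959 ≈ 3266 mi, so the target fraction is f = 1500/3266 ≈ 0.459.
Interpolate at f ≈ 0.459 with slerp weights a = sin((1−f)δ)/sin δ ≈ 0.587, b = sin(fδ)/sin δ ≈ 0.504.
p = a·p₁ + b·p₂ ≈ (-0.910, -0.380, -0.163); φ = arcsin(p_z) ≈ -9.40°, λ = atan2(p_y, p_x) ≈ -157.33°.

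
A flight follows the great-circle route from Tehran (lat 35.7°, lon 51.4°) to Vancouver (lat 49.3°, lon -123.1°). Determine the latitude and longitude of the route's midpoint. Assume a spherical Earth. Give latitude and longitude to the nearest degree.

Convert each endpoint to a unit vector on the sphere (x = cos φ cos λ, y = cos φ sin λ, z = sin φ).
The central angle between the endpoints is δ = arccos(p₁·p₂) ≈ 1.656 rad (94.9°).
Interpolate at f = 1/2 with slerp weights a = sin((1−f)δ)/sin δ ≈ 0.739, b = sin(fδ)/sin δ ≈ 0.739.
p = a·p₁ + b·p₂ ≈ (0.111, 0.065, 0.992); φ = arcsin(p_z) ≈ 82.59°, λ = atan2(p_y, p_x) ≈ 30.42°.

≈ lat 83°, lon 30°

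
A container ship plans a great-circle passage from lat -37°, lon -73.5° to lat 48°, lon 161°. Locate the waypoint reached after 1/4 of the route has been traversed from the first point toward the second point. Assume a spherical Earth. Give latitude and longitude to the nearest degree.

Convert each endpoint to a unit vector on the sphere (x = cos φ cos λ, y = cos φ sin λ, z = sin φ).
The central angle between the endpoints is δ = arccos(p₁·p₂) ≈ 2.430 rad (139.2°).
Interpolate at f = 1/4 with slerp weights a = sin((1−f)δ)/sin δ ≈ 1.484, b = sin(fδ)/sin δ ≈ 0.875.
p = a·p₁ + b·p₂ ≈ (-0.217, -0.946, -0.243); φ = arcsin(p_z) ≈ -14.06°, λ = atan2(p_y, p_x) ≈ -102.91°.

≈ lat -14°, lon -103°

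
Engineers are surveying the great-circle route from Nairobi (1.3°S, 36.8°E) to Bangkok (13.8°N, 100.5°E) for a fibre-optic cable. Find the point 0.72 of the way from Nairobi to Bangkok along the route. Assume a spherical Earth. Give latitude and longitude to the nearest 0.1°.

≈ 10.6°N, 82.2°E

Write both endpoints as unit vectors p₁, p₂ with components (cos φ cos λ, cos φ sin λ, sin φ).
The central angle between the endpoints is δ = arccos(p₁·p₂) ≈ 1.132 rad (64.9°).
Interpolate at f = 0.72 with slerp weights a = sin((1−f)δ)/sin δ ≈ 0.344, b = sin(fδ)/sin δ ≈ 0.804.
p = a·p₁ + b·p₂ ≈ (0.133, 0.974, 0.184); φ = arcsin(p_z) ≈ 10.60°, λ = atan2(p_y, p_x) ≈ 82.20°.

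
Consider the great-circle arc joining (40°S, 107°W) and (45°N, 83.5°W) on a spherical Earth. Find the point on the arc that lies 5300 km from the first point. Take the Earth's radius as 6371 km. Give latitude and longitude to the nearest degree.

≈ (6°N, 95°W)

Convert each endpoint to a unit vector on the sphere (x = cos φ cos λ, y = cos φ sin λ, z = sin φ).
The central angle between the endpoints is δ = arccos(p₁·p₂) ≈ 1.529 rad (87.6°). The total great-circle distance is δ·R ≈ 1.529 × 6371 ≈ 9738 km, so the target fraction is f = 5300/9738 ≈ 0.544.
Interpolate at f ≈ 0.544 with slerp weights a = sin((1−f)δ)/sin δ ≈ 0.642, b = sin(fδ)/sin δ ≈ 0.740.
p = a·p₁ + b·p₂ ≈ (-0.085, -0.990, 0.110); φ = arcsin(p_z) ≈ 6.34°, λ = atan2(p_y, p_x) ≈ -94.88°.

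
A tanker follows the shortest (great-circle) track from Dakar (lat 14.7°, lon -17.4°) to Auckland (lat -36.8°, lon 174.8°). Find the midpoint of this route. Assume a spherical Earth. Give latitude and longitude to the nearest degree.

≈ lat -54°, lon -60°

The haversine formula gives a central angle δ ≈ 2.712 rad (155.4°) between the endpoints.
Interpolate at f = 1/2 with slerp weights a = sin((1−f)δ)/sin δ ≈ 2.345, b = sin(fδ)/sin δ ≈ 2.345.
p = a·p₁ + b·p₂ ≈ (0.294, -0.508, -0.809); φ = arcsin(p_z) ≈ -54.05°, λ = atan2(p_y, p_x) ≈ -59.91°.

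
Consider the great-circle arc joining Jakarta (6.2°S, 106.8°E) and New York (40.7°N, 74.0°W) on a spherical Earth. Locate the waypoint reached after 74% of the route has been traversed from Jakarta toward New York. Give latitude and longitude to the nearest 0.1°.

≈ 78.5°N, 78.3°W

Convert each endpoint to a unit vector on the sphere (x = cos φ cos λ, y = cos φ sin λ, z = sin φ).
The central angle between the endpoints is δ = arccos(p₁·p₂) ≈ 2.539 rad (145.5°).
Interpolate at f = 0.74 with slerp weights a = sin((1−f)δ)/sin δ ≈ 1.083, b = sin(fδ)/sin δ ≈ 1.682.
p = a·p₁ + b·p₂ ≈ (0.040, -0.195, 0.980); φ = arcsin(p_z) ≈ 78.49°, λ = atan2(p_y, p_x) ≈ -78.32°.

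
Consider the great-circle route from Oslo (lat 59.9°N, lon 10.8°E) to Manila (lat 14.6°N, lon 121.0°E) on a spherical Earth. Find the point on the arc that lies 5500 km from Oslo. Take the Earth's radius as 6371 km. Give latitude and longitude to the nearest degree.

≈ lat 46°N, lon 96°E

Write both endpoints as unit vectors p₁, p₂ with components (cos φ cos λ, cos φ sin λ, sin φ).
The central angle between the endpoints is δ = arccos(p₁·p₂) ≈ 1.520 rad (87.1°). The total great-circle distance is δ·R ≈ 1.520 × 6371 ≈ 9686 km, so the target fraction is f = 5500/9686 ≈ 0.568.
Interpolate at f ≈ 0.568 with slerp weights a = sin((1−f)δ)/sin δ ≈ 0.612, b = sin(fδ)/sin δ ≈ 0.761.
p = a·p₁ + b·p₂ ≈ (-0.078, 0.689, 0.721); φ = arcsin(p_z) ≈ 46.13°, λ = atan2(p_y, p_x) ≈ 96.46°.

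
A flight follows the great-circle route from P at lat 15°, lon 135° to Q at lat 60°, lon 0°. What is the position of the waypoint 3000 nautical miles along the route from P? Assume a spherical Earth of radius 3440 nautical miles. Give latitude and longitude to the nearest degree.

≈ lat 59°, lon 103°

Convert each endpoint to a unit vector on the sphere (x = cos φ cos λ, y = cos φ sin λ, z = sin φ).
The central angle between the endpoints is δ = arccos(p₁·p₂) ≈ 1.688 rad (96.7°). The total great-circle distance is δ·R ≈ 1.688 × 3440 ≈ 5808 nmi, so the target fraction is f = 3000/5808 ≈ 0.517.
Interpolate at f ≈ 0.517 with slerp weights a = sin((1−f)δ)/sin δ ≈ 0.734, b = sin(fδ)/sin δ ≈ 0.771.
p = a·p₁ + b·p₂ ≈ (-0.116, 0.501, 0.858); φ = arcsin(p_z) ≈ 59.05°, λ = atan2(p_y, p_x) ≈ 102.99°.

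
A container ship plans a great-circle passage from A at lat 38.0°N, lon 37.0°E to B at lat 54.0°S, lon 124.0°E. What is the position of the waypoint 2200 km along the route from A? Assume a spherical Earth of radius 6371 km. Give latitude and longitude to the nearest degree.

The haversine formula gives a central angle δ ≈ 2.064 rad (118.3°) between the endpoints. The total great-circle distance is δ·R ≈ 2.064 × 6371 ≈ 13153 km, so the target fraction is f = 2200/13153 ≈ 0.167.
Interpolate at f ≈ 0.167 with slerp weights a = sin((1−f)δ)/sin δ ≈ 1.123, b = sin(fδ)/sin δ ≈ 0.384.
p = a·p₁ + b·p₂ ≈ (0.580, 0.720, 0.380); φ = arcsin(p_z) ≈ 22.36°, λ = atan2(p_y, p_x) ≈ 51.12°.

≈ lat 22°N, lon 51°E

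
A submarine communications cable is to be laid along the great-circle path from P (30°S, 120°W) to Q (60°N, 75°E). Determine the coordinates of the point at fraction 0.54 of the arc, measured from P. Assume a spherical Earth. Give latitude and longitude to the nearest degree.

From cos δ = sin φ₁ sin φ₂ + cos φ₁ cos φ₂ cos Δλ, the central angle is δ ≈ 2.589 rad (148.4°).
Interpolate at f = 0.54 with slerp weights a = sin((1−f)δ)/sin δ ≈ 1.770, b = sin(fδ)/sin δ ≈ 1.877.
p = a·p₁ + b·p₂ ≈ (-0.523, -0.421, 0.741); φ = arcsin(p_z) ≈ 47.81°, λ = atan2(p_y, p_x) ≈ -141.21°.

≈ (48°N, 141°W)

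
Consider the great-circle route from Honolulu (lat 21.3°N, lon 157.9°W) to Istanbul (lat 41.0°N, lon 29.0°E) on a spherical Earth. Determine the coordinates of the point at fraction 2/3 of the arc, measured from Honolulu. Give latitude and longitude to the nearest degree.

≈ lat 79°N, lon 53°E

Convert each endpoint to a unit vector on the sphere (x = cos φ cos λ, y = cos φ sin λ, z = sin φ).
The central angle between the endpoints is δ = arccos(p₁·p₂) ≈ 2.049 rad (117.4°).
Interpolate at f = 2/3 with slerp weights a = sin((1−f)δ)/sin δ ≈ 0.711, b = sin(fδ)/sin δ ≈ 1.102.
p = a·p₁ + b·p₂ ≈ (0.114, 0.154, 0.981); φ = arcsin(p_z) ≈ 78.93°, λ = atan2(p_y, p_x) ≈ 53.46°.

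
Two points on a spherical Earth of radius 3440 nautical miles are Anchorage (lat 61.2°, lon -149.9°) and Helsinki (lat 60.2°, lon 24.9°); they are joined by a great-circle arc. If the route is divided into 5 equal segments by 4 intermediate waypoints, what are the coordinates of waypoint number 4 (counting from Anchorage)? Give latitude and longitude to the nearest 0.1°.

≈ lat 71.9°, lon 23.0°

From cos δ = sin φ₁ sin φ₂ + cos φ₁ cos φ₂ cos Δλ, the central angle is δ ≈ 1.022 rad (58.5°).
Interpolate at f = 4/5 with slerp weights a = sin((1−f)δ)/sin δ ≈ 0.238, b = sin(fδ)/sin δ ≈ 0.855.
p = a·p₁ + b·p₂ ≈ (0.286, 0.121, 0.950); φ = arcsin(p_z) ≈ 71.88°, λ = atan2(p_y, p_x) ≈ 22.99°.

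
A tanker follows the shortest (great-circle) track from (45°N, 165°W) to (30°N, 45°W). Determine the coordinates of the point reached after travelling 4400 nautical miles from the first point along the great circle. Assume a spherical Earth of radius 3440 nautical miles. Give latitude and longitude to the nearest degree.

≈ (41°N, 56°W)

Write both endpoints as unit vectors p₁, p₂ with components (cos φ cos λ, cos φ sin λ, sin φ).
The central angle between the endpoints is δ = arccos(p₁·p₂) ≈ 1.523 rad (87.3°). The total great-circle distance is δ·R ≈ 1.523 × 3440 ≈ 5241 nmi, so the target fraction is f = 4400/5241 ≈ 0.840.
Interpolate at f ≈ 0.840 with slerp weights a = sin((1−f)δ)/sin δ ≈ 0.242, b = sin(fδ)/sin δ ≈ 0.959.
p = a·p₁ + b·p₂ ≈ (0.422, -0.631, 0.651); φ = arcsin(p_z) ≈ 40.59°, λ = atan2(p_y, p_x) ≈ -56.26°.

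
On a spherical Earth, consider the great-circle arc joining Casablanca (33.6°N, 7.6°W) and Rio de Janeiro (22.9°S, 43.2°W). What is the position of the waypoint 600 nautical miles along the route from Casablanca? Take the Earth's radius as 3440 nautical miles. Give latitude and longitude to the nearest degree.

From cos δ = sin φ₁ sin φ₂ + cos φ₁ cos φ₂ cos Δλ, the central angle is δ ≈ 1.150 rad (65.9°). The total great-circle distance is δ·R ≈ 1.150 × 3440 ≈ 3956 nmi, so the target fraction is f = 600/3956 ≈ 0.152.
Interpolate at f ≈ 0.152 with slerp weights a = sin((1−f)δ)/sin δ ≈ 0.907, b = sin(fδ)/sin δ ≈ 0.190.
p = a·p₁ + b·p₂ ≈ (0.877, -0.220, 0.428); φ = arcsin(p_z) ≈ 25.34°, λ = atan2(p_y, p_x) ≈ -14.08°.

≈ 25°N, 14°W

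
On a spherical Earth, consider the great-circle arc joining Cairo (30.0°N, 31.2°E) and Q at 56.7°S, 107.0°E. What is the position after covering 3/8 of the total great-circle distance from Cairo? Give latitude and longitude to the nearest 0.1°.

Write both endpoints as unit vectors p₁, p₂ with components (cos φ cos λ, cos φ sin λ, sin φ).
The central angle between the endpoints is δ = arccos(p₁·p₂) ≈ 1.877 rad (107.5°).
Interpolate at f = 3/8 with slerp weights a = sin((1−f)δ)/sin δ ≈ 0.967, b = sin(fδ)/sin δ ≈ 0.679.
p = a·p₁ + b·p₂ ≈ (0.607, 0.790, -0.084); φ = arcsin(p_z) ≈ -4.81°, λ = atan2(p_y, p_x) ≈ 52.45°.

≈ 4.8°S, 52.5°E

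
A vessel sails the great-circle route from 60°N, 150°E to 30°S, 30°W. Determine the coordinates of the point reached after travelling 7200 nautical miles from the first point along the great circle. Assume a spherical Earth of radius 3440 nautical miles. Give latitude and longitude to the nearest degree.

Write both endpoints as unit vectors p₁, p₂ with components (cos φ cos λ, cos φ sin λ, sin φ).
The central angle between the endpoints is δ = arccos(p₁·p₂) ≈ 2.618 rad (150.0°). The total great-circle distance is δ·R ≈ 2.618 × 3440 ≈ 9006 nmi, so the target fraction is f = 7200/9006 ≈ 0.799.
Interpolate at f ≈ 0.799 with slerp weights a = sin((1−f)δ)/sin δ ≈ 1.002, b = sin(fδ)/sin δ ≈ 1.733.
p = a·p₁ + b·p₂ ≈ (0.866, -0.500, 0.001); φ = arcsin(p_z) ≈ 0.08°, λ = atan2(p_y, p_x) ≈ -30.00°.

≈ 0°N, 30°W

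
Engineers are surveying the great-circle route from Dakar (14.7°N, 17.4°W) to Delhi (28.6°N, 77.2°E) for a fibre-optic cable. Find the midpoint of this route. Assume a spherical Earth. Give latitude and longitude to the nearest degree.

The haversine formula gives a central angle δ ≈ 1.517 rad (86.9°) between the endpoints.
Interpolate at f = 1/2 with slerp weights a = sin((1−f)δ)/sin δ ≈ 0.689, b = sin(fδ)/sin δ ≈ 0.689.
p = a·p₁ + b·p₂ ≈ (0.770, 0.391, 0.505); φ = arcsin(p_z) ≈ 30.31°, λ = atan2(p_y, p_x) ≈ 26.90°.

≈ 30°N, 27°E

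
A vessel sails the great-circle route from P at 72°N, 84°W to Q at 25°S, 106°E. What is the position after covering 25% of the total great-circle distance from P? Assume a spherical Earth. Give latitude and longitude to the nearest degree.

≈ 74°N, 121°E

From cos δ = sin φ₁ sin φ₂ + cos φ₁ cos φ₂ cos Δλ, the central angle is δ ≈ 2.315 rad (132.7°).
Interpolate at f = 0.25 with slerp weights a = sin((1−f)δ)/sin δ ≈ 1.341, b = sin(fδ)/sin δ ≈ 0.744.
p = a·p₁ + b·p₂ ≈ (-0.143, 0.236, 0.961); φ = arcsin(p_z) ≈ 74.00°, λ = atan2(p_y, p_x) ≈ 121.13°.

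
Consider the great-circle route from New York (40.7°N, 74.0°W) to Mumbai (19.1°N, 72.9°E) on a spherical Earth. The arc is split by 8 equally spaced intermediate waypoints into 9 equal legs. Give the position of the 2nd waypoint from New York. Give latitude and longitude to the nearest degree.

≈ (59°N, 47°W)

Convert each endpoint to a unit vector on the sphere (x = cos φ cos λ, y = cos φ sin λ, z = sin φ).
The central angle between the endpoints is δ = arccos(p₁·p₂) ≈ 1.968 rad (112.8°).
Interpolate at f = 2/9 with slerp weights a = sin((1−f)δ)/sin δ ≈ 1.084, b = sin(fδ)/sin δ ≈ 0.459.
p = a·p₁ + b·p₂ ≈ (0.354, -0.375, 0.857); φ = arcsin(p_z) ≈ 58.96°, λ = atan2(p_y, p_x) ≈ -46.64°.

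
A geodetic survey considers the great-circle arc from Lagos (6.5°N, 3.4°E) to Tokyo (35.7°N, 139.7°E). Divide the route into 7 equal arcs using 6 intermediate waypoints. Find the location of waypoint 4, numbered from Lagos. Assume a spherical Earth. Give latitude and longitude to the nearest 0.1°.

≈ (47.9°N, 69.4°E)

Write both endpoints as unit vectors p₁, p₂ with components (cos φ cos λ, cos φ sin λ, sin φ).
The central angle between the endpoints is δ = arccos(p₁·p₂) ≈ 2.114 rad (121.1°).
Interpolate at f = 4/7 with slerp weights a = sin((1−f)δ)/sin δ ≈ 0.920, b = sin(fδ)/sin δ ≈ 1.093.
p = a·p₁ + b·p₂ ≈ (0.236, 0.628, 0.742); φ = arcsin(p_z) ≈ 47.87°, λ = atan2(p_y, p_x) ≈ 69.44°.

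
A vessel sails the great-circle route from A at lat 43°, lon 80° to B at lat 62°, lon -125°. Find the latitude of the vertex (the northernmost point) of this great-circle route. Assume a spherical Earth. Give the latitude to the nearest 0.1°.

The great circle lies in the plane with unit normal n̂ = (p₁ × p₂)/|p₁ × p₂|.
Here n̂_z ≈ +0.152; the vertex latitude is φ_max = arccos|n̂_z| ≈ 81.3°.
Check via Clairaut: cos φ_max = |cos φ₁| · sin C = cos(43.0°)·sin(12.0°) ≈ 0.152, again giving ≈ 81.3°.

≈ 81.3°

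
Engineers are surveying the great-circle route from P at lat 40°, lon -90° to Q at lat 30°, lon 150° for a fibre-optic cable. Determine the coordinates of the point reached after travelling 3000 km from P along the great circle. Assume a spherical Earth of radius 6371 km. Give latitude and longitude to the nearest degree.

Convert each endpoint to a unit vector on the sphere (x = cos φ cos λ, y = cos φ sin λ, z = sin φ).
The central angle between the endpoints is δ = arccos(p₁·p₂) ≈ 1.581 rad (90.6°). The total great-circle distance is δ·R ≈ 1.581 × 6371 ≈ 10073 km, so the target fraction is f = 3000/10073 ≈ 0.298.
Interpolate at f ≈ 0.298 with slerp weights a = sin((1−f)δ)/sin δ ≈ 0.896, b = sin(fδ)/sin δ ≈ 0.454.
p = a·p₁ + b·p₂ ≈ (-0.340, -0.490, 0.803); φ = arcsin(p_z) ≈ 53.39°, λ = atan2(p_y, p_x) ≈ -124.79°.

≈ lat 53°, lon -125°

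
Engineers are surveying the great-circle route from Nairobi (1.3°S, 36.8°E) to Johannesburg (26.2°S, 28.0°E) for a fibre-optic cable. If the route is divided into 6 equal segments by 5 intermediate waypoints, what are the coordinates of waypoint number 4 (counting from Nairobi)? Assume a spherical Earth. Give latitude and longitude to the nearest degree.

Convert each endpoint to a unit vector on the sphere (x = cos φ cos λ, y = cos φ sin λ, z = sin φ).
The central angle between the endpoints is δ = arccos(p₁·p₂) ≈ 0.459 rad (26.3°).
Interpolate at f = 4/6 with slerp weights a = sin((1−f)δ)/sin δ ≈ 0.344, b = sin(fδ)/sin δ ≈ 0.680.
p = a·p₁ + b·p₂ ≈ (0.814, 0.492, -0.308); φ = arcsin(p_z) ≈ -17.94°, λ = atan2(p_y, p_x) ≈ 31.17°.

≈ (18°S, 31°E)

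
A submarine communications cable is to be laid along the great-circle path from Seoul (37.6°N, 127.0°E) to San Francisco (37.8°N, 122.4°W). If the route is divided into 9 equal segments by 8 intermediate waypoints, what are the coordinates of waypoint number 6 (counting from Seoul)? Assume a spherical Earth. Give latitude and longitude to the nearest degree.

Write both endpoints as unit vectors p₁, p₂ with components (cos φ cos λ, cos φ sin λ, sin φ).
The central angle between the endpoints is δ = arccos(p₁·p₂) ≈ 1.416 rad (81.2°).
Interpolate at f = 6/9 with slerp weights a = sin((1−f)δ)/sin δ ≈ 0.460, b = sin(fδ)/sin δ ≈ 0.820.
p = a·p₁ + b·p₂ ≈ (-0.567, -0.256, 0.783); φ = arcsin(p_z) ≈ 51.57°, λ = atan2(p_y, p_x) ≈ -155.71°.

≈ 52°N, 156°W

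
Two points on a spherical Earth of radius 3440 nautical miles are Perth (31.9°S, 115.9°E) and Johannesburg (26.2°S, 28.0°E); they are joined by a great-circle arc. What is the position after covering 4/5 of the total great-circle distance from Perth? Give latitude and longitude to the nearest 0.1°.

≈ 32.5°S, 43.6°E

The haversine formula gives a central angle δ ≈ 1.307 rad (74.9°) between the endpoints.
Interpolate at f = 4/5 with slerp weights a = sin((1−f)δ)/sin δ ≈ 0.268, b = sin(fδ)/sin δ ≈ 0.896.
p = a·p₁ + b·p₂ ≈ (0.611, 0.582, -0.537); φ = arcsin(p_z) ≈ -32.49°, λ = atan2(p_y, p_x) ≈ 43.62°.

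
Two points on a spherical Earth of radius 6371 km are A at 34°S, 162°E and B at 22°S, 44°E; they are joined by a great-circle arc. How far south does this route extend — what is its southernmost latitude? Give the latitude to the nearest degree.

The great circle lies in the plane with unit normal n̂ = (p₁ × p₂)/|p₁ × p₂|.
Here n̂_z ≈ -0.687; the vertex latitude is φ_max = arccos|n̂_z| ≈ 46.6°.
Check via Clairaut: cos φ_max = |cos φ₁| · sin C = cos(34.0°)·sin(124.1°) ≈ 0.687, again giving ≈ 46.6°.

≈ 47°S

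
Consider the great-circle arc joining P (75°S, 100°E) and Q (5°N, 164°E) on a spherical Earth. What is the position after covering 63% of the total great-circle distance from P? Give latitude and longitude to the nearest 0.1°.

The haversine formula gives a central angle δ ≈ 1.542 rad (88.3°) between the endpoints.
Interpolate at f = 0.63 with slerp weights a = sin((1−f)δ)/sin δ ≈ 0.540, b = sin(fδ)/sin δ ≈ 0.826.
p = a·p₁ + b·p₂ ≈ (-0.815, 0.365, -0.450); φ = arcsin(p_z) ≈ -26.74°, λ = atan2(p_y, p_x) ≈ 155.91°.

≈ (26.7°S, 155.9°E)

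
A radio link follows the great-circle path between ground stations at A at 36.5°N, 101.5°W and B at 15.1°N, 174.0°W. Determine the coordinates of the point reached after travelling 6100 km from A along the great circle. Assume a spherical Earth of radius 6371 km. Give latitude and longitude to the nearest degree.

≈ 22°N, 163°W

Write both endpoints as unit vectors p₁, p₂ with components (cos φ cos λ, cos φ sin λ, sin φ).
The central angle between the endpoints is δ = arccos(p₁·p₂) ≈ 1.172 rad (67.1°). The total great-circle distance is δ·R ≈ 1.172 × 6371 ≈ 7467 km, so the target fraction is f = 6100/7467 ≈ 0.817.
Interpolate at f ≈ 0.817 with slerp weights a = sin((1−f)δ)/sin δ ≈ 0.231, b = sin(fδ)/sin δ ≈ 0.887.
p = a·p₁ + b·p₂ ≈ (-0.889, -0.272, 0.369); φ = arcsin(p_z) ≈ 21.63°, λ = atan2(p_y, p_x) ≈ -163.02°.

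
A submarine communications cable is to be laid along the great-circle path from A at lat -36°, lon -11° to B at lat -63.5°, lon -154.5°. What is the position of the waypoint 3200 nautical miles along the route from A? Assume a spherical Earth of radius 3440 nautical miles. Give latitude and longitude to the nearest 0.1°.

Convert each endpoint to a unit vector on the sphere (x = cos φ cos λ, y = cos φ sin λ, z = sin φ).
The central angle between the endpoints is δ = arccos(p₁·p₂) ≈ 1.333 rad (76.4°). The total great-circle distance is δ·R ≈ 1.333 × 3440 ≈ 4584 nmi, so the target fraction is f = 3200/4584 ≈ 0.698.
Interpolate at f ≈ 0.698 with slerp weights a = sin((1−f)δ)/sin δ ≈ 0.403, b = sin(fδ)/sin δ ≈ 0.825.
p = a·p₁ + b·p₂ ≈ (-0.012, -0.221, -0.975); φ = arcsin(p_z) ≈ -77.23°, λ = atan2(p_y, p_x) ≈ -93.16°.

≈ lat -77.2°, lon -93.2°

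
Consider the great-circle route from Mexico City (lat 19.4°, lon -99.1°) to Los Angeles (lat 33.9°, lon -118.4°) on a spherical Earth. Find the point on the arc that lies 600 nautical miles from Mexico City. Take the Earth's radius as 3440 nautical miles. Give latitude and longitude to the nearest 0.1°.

≈ lat 26.2°, lon -107.1°

Convert each endpoint to a unit vector on the sphere (x = cos φ cos λ, y = cos φ sin λ, z = sin φ).
The central angle between the endpoints is δ = arccos(p₁·p₂) ≈ 0.392 rad (22.5°). The total great-circle distance is δ·R ≈ 0.392 × 3440 ≈ 1348 nmi, so the target fraction is f = 600/1348 ≈ 0.445.
Interpolate at f ≈ 0.445 with slerp weights a = sin((1−f)δ)/sin δ ≈ 0.565, b = sin(fδ)/sin δ ≈ 0.454.
p = a·p₁ + b·p₂ ≈ (-0.264, -0.858, 0.441); φ = arcsin(p_z) ≈ 26.17°, λ = atan2(p_y, p_x) ≈ -107.08°.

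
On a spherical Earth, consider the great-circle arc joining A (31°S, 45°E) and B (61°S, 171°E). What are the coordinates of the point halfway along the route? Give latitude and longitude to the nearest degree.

≈ (63°S, 79°E)

The haversine formula gives a central angle δ ≈ 1.363 rad (78.1°) between the endpoints.
Interpolate at f = 1/2 with slerp weights a = sin((1−f)δ)/sin δ ≈ 0.644, b = sin(fδ)/sin δ ≈ 0.644.
p = a·p₁ + b·p₂ ≈ (0.082, 0.439, -0.895); φ = arcsin(p_z) ≈ -63.47°, λ = atan2(p_y, p_x) ≈ 79.43°.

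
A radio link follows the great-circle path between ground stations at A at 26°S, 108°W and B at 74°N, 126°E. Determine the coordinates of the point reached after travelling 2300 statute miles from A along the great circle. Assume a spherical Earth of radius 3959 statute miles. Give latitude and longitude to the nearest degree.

≈ 6°N, 117°W

From cos δ = sin φ₁ sin φ₂ + cos φ₁ cos φ₂ cos Δλ, the central angle is δ ≈ 2.174 rad (124.5°). The total great-circle distance is δ·R ≈ 2.174 × 3959 ≈ 8606 mi, so the target fraction is f = 2300/8606 ≈ 0.267.
Interpolate at f ≈ 0.267 with slerp weights a = sin((1−f)δ)/sin δ ≈ 1.214, b = sin(fδ)/sin δ ≈ 0.666.
p = a·p₁ + b·p₂ ≈ (-0.445, -0.889, 0.108); φ = arcsin(p_z) ≈ 6.22°, λ = atan2(p_y, p_x) ≈ -116.60°.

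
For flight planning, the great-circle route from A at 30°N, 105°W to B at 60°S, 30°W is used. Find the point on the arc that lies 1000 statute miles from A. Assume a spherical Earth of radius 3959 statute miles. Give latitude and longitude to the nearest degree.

≈ 17°N, 97°W

Write both endpoints as unit vectors p₁, p₂ with components (cos φ cos λ, cos φ sin λ, sin φ).
The central angle between the endpoints is δ = arccos(p₁·p₂) ≈ 1.898 rad (108.7°). The total great-circle distance is δ·R ≈ 1.898 × 3959 ≈ 7512 mi, so the target fraction is f = 1000/7512 ≈ 0.133.
Interpolate at f ≈ 0.133 with slerp weights a = sin((1−f)δ)/sin δ ≈ 1.053, b = sin(fδ)/sin δ ≈ 0.264.
p = a·p₁ + b·p₂ ≈ (-0.122, -0.947, 0.298); φ = arcsin(p_z) ≈ 17.34°, λ = atan2(p_y, p_x) ≈ -97.33°.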